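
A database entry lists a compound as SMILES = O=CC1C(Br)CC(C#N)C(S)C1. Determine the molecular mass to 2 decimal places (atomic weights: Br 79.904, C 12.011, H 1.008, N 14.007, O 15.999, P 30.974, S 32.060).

First, the molecular formula is C8H10BrNOS (counting implicit H from valence).
  Br: 1 × 79.904 = 79.904
  C: 8 × 12.011 = 96.088
  H: 10 × 1.008 = 10.080
  N: 1 × 14.007 = 14.007
  O: 1 × 15.999 = 15.999
  S: 1 × 32.060 = 32.060
Sum: 1×79.904 + 8×12.011 + 10×1.008 + 1×14.007 + 1×15.999 + 1×32.060 = 248.138 → 248.14 g/mol.

248.14 g/mol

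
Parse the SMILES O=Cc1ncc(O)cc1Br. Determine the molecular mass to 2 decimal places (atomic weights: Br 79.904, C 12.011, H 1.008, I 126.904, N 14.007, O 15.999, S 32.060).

First, the molecular formula is C6H4BrNO2 (counting implicit H from valence).
  Br: 1 × 79.904 = 79.904
  C: 6 × 12.011 = 72.066
  H: 4 × 1.008 = 4.032
  N: 1 × 14.007 = 14.007
  O: 2 × 15.999 = 31.998
Sum: 1×79.904 + 6×12.011 + 4×1.008 + 1×14.007 + 2×15.999 = 202.007 → 202.01 g/mol.

202.01 g/mol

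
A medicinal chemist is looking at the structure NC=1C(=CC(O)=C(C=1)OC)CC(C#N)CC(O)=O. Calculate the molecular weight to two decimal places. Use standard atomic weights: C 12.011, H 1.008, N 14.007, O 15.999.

First, the molecular formula is C12H14N2O4 (counting implicit H from valence).
  C: 12 × 12.011 = 144.132
  H: 14 × 1.008 = 14.112
  N: 2 × 14.007 = 28.014
  O: 4 × 15.999 = 63.996
Sum: 12×12.011 + 14×1.008 + 2×14.007 + 4×15.999 = 250.254 → 250.25 g/mol.

250.25 g/mol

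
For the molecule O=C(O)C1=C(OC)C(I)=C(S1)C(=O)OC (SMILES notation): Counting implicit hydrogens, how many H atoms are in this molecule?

7

Walk through each heavy atom and fill implicit hydrogens from standard valence (C 4, N 3, O 2, S 2, halogen 1):
  atom 1: O, bond orders sum to 2 (valence 2) → 0 H
  atom 2: C, bond orders sum to 4 (valence 4) → 0 H
  atom 3: O, bond orders sum to 1 (valence 2) → 1 H
  atom 4: C, bond orders sum to 4 (valence 4) → 0 H
  atom 5: C, bond orders sum to 4 (valence 4) → 0 H
  atom 6: O, bond orders sum to 2 (valence 2) → 0 H
  atom 7: C, bond orders sum to 1 (valence 4) → 3 H
  atom 8: C, bond orders sum to 4 (valence 4) → 0 H
  atom 9: I (halogen, monovalent) → 0 H
  atom 10: C, bond orders sum to 4 (valence 4) → 0 H
  atom 11: S, bond orders sum to 2 (valence 2) → 0 H
  atom 12: C, bond orders sum to 4 (valence 4) → 0 H
  atom 13: O, bond orders sum to 2 (valence 2) → 0 H
  atom 14: O, bond orders sum to 2 (valence 2) → 0 H
  atom 15: C, bond orders sum to 1 (valence 4) → 3 H
Total hydrogens: 7.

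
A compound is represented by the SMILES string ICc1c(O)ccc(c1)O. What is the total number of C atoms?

7

Count every carbon token in the SMILES (each C, including those in ring-closure positions and inside branches).
Carbon count: 7.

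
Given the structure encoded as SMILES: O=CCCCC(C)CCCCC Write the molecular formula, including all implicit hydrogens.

Walk through each heavy atom and fill implicit hydrogens from standard valence (C 4, N 3, O 2, S 2, halogen 1):
  atom 1: O, bond orders sum to 2 (valence 2) → 0 H
  atom 2: C, bond orders sum to 3 (valence 4) → 1 H
  atom 3: C, bond orders sum to 2 (valence 4) → 2 H
  atom 4: C, bond orders sum to 2 (valence 4) → 2 H
  atom 5: C, bond orders sum to 2 (valence 4) → 2 H
  atom 6: C, bond orders sum to 3 (valence 4) → 1 H
  atom 7: C, bond orders sum to 1 (valence 4) → 3 H
  atom 8: C, bond orders sum to 2 (valence 4) → 2 H
  atom 9: C, bond orders sum to 2 (valence 4) → 2 H
  atom 10: C, bond orders sum to 2 (valence 4) → 2 H
  atom 11: C, bond orders sum to 2 (valence 4) → 2 H
  atom 12: C, bond orders sum to 1 (valence 4) → 3 H
Totals → C:11, H:22, O:1.
In Hill order: C11H22O.

C11H22O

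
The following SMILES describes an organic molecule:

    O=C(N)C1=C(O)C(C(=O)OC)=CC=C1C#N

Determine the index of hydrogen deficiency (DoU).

Molecular formula: C10H8N2O4.
DoU = (2C + 2 + N − H − X) / 2, where X is the halogen count and O/S are ignored.
    = (2·10 + 2 + 2 − 8 − 0) / 2 = 16 / 2 = 8.

8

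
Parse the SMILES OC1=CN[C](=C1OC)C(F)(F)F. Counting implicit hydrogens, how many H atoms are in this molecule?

6

Walk through each heavy atom and fill implicit hydrogens from standard valence (C 4, N 3, O 2, S 2, halogen 1):
  atom 1: O, bond orders sum to 1 (valence 2) → 1 H
  atom 2: C, bond orders sum to 4 (valence 4) → 0 H
  atom 3: C, bond orders sum to 3 (valence 4) → 1 H
  atom 4: N, bond orders sum to 2 (valence 3) → 1 H
  atom 5: C with explicit H count 0
  atom 6: C, bond orders sum to 4 (valence 4) → 0 H
  atom 7: O, bond orders sum to 2 (valence 2) → 0 H
  atom 8: C, bond orders sum to 1 (valence 4) → 3 H
  atom 9: C, bond orders sum to 4 (valence 4) → 0 H
  atom 10: F (halogen, monovalent) → 0 H
  atom 11: F (halogen, monovalent) → 0 H
  atom 12: F (halogen, monovalent) → 0 H
Total hydrogens: 6.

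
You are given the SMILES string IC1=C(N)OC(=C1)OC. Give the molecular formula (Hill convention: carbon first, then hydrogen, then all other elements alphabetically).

C5H6INO2

Walk through each heavy atom and fill implicit hydrogens from standard valence (C 4, N 3, O 2, S 2, halogen 1):
  atom 1: I (halogen, monovalent) → 0 H
  atom 2: C, bond orders sum to 4 (valence 4) → 0 H
  atom 3: C, bond orders sum to 4 (valence 4) → 0 H
  atom 4: N, bond orders sum to 1 (valence 3) → 2 H
  atom 5: O, bond orders sum to 2 (valence 2) → 0 H
  atom 6: C, bond orders sum to 4 (valence 4) → 0 H
  atom 7: C, bond orders sum to 3 (valence 4) → 1 H
  atom 8: O, bond orders sum to 2 (valence 2) → 0 H
  atom 9: C, bond orders sum to 1 (valence 4) → 3 H
Totals → C:5, H:6, I:1, N:1, O:2.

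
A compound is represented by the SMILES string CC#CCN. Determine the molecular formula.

Walk through each heavy atom and fill implicit hydrogens from standard valence (C 4, N 3, O 2, S 2, halogen 1):
  atom 1: C, bond orders sum to 1 (valence 4) → 3 H
  atom 2: C, bond orders sum to 4 (valence 4) → 0 H
  atom 3: C, bond orders sum to 4 (valence 4) → 0 H
  atom 4: C, bond orders sum to 2 (valence 4) → 2 H
  atom 5: N, bond orders sum to 1 (valence 3) → 2 H
Totals → C:4, H:7, N:1.
In Hill order: C4H7N.

C4H7N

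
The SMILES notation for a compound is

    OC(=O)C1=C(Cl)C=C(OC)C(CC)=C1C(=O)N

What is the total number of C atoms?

11

Count every carbon token in the SMILES (each C, including those in ring-closure positions and inside branches).
Carbon count: 11.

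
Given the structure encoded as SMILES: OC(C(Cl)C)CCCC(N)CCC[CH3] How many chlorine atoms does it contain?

1

Scan the SMILES for Cl atoms (remember two-letter symbols like Cl and Br are single atoms).
Chlorine count: 1.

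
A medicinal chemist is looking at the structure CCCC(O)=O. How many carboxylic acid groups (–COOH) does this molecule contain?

1

The carboxylic acid motif appears at heavy-atom position 4 in the SMILES.
Carboxylic acid count: 1.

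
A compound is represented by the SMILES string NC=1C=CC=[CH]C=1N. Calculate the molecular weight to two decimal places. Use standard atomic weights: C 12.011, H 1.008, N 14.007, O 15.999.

108.14 g/mol

First, the molecular formula is C6H8N2 (counting implicit H from valence).
  C: 6 × 12.011 = 72.066
  H: 8 × 1.008 = 8.064
  N: 2 × 14.007 = 28.014
Sum: 6×12.011 + 8×1.008 + 2×14.007 = 108.144 → 108.14 g/mol.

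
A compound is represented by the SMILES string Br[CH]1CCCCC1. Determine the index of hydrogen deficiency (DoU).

1

Molecular formula: C6H11Br.
DoU = (2C + 2 + N − H − X) / 2, where X is the halogen count and O/S are ignored.
    = (2·6 + 2 + 0 − 11 − 1) / 2 = 2 / 2 = 1.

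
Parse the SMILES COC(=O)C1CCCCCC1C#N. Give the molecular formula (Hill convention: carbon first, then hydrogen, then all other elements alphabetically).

Walk through each heavy atom and fill implicit hydrogens from standard valence (C 4, N 3, O 2, S 2, halogen 1):
  atom 1: C, bond orders sum to 1 (valence 4) → 3 H
  atom 2: O, bond orders sum to 2 (valence 2) → 0 H
  atom 3: C, bond orders sum to 4 (valence 4) → 0 H
  atom 4: O, bond orders sum to 2 (valence 2) → 0 H
  atom 5: C, bond orders sum to 3 (valence 4) → 1 H
  atom 6: C, bond orders sum to 2 (valence 4) → 2 H
  atom 7: C, bond orders sum to 2 (valence 4) → 2 H
  atom 8: C, bond orders sum to 2 (valence 4) → 2 H
  atom 9: C, bond orders sum to 2 (valence 4) → 2 H
  atom 10: C, bond orders sum to 2 (valence 4) → 2 H
  atom 11: C, bond orders sum to 3 (valence 4) → 1 H
  atom 12: C, bond orders sum to 4 (valence 4) → 0 H
  atom 13: N, bond orders sum to 3 (valence 3) → 0 H
Totals → C:10, H:15, N:1, O:2.

C10H15NO2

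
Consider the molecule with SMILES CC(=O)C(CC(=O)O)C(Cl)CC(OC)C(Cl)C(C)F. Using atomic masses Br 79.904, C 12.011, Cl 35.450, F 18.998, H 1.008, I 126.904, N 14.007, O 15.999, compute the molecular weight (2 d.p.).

317.18 g/mol

First, the molecular formula is C12H19Cl2FO4 (counting implicit H from valence).
  C: 12 × 12.011 = 144.132
  Cl: 2 × 35.450 = 70.900
  F: 1 × 18.998 = 18.998
  H: 19 × 1.008 = 19.152
  O: 4 × 15.999 = 63.996
Sum: 12×12.011 + 2×35.450 + 1×18.998 + 19×1.008 + 4×15.999 = 317.178 → 317.18 g/mol.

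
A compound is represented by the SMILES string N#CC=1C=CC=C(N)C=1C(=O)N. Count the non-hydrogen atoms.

Every atom symbol written in the SMILES (organic subset) is one heavy atom; implicit H are not written.
Heavy atoms by element → C:8, N:3, O:1.
Total: 12.

12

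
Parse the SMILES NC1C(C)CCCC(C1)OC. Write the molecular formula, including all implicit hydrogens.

Walk through each heavy atom and fill implicit hydrogens from standard valence (C 4, N 3, O 2, S 2, halogen 1):
  atom 1: N, bond orders sum to 1 (valence 3) → 2 H
  atom 2: C, bond orders sum to 3 (valence 4) → 1 H
  atom 3: C, bond orders sum to 3 (valence 4) → 1 H
  atom 4: C, bond orders sum to 1 (valence 4) → 3 H
  atom 5: C, bond orders sum to 2 (valence 4) → 2 H
  atom 6: C, bond orders sum to 2 (valence 4) → 2 H
  atom 7: C, bond orders sum to 2 (valence 4) → 2 H
  atom 8: C, bond orders sum to 3 (valence 4) → 1 H
  atom 9: C, bond orders sum to 2 (valence 4) → 2 H
  atom 10: O, bond orders sum to 2 (valence 2) → 0 H
  atom 11: C, bond orders sum to 1 (valence 4) → 3 H
Totals → C:9, H:19, N:1, O:1.

C9H19NO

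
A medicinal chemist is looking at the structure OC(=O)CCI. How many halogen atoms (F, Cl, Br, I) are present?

Halogen atoms appear at heavy-atom position 6 (1×I).
Other groups present: 1 carboxylic acid.
Halogen count: 1.

1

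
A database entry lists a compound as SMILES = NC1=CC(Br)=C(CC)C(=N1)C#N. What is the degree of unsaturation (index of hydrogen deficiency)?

6

Degree of unsaturation = (number of rings) + (number of π bonds).
Ring closures in the SMILES: 1.
π bonds: 3 double bonds (each 1 DoU), 1 triple bond (each 2 DoU) → 5 DoU from unsaturation.
Total DoU = 1 + 5 = 6.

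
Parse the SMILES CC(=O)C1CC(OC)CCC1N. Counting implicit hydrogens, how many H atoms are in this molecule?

Walk through each heavy atom and fill implicit hydrogens from standard valence (C 4, N 3, O 2, S 2, halogen 1):
  atom 1: C, bond orders sum to 1 (valence 4) → 3 H
  atom 2: C, bond orders sum to 4 (valence 4) → 0 H
  atom 3: O, bond orders sum to 2 (valence 2) → 0 H
  atom 4: C, bond orders sum to 3 (valence 4) → 1 H
  atom 5: C, bond orders sum to 2 (valence 4) → 2 H
  atom 6: C, bond orders sum to 3 (valence 4) → 1 H
  atom 7: O, bond orders sum to 2 (valence 2) → 0 H
  atom 8: C, bond orders sum to 1 (valence 4) → 3 H
  atom 9: C, bond orders sum to 2 (valence 4) → 2 H
  atom 10: C, bond orders sum to 2 (valence 4) → 2 H
  atom 11: C, bond orders sum to 3 (valence 4) → 1 H
  atom 12: N, bond orders sum to 1 (valence 3) → 2 H
Total hydrogens: 17.

17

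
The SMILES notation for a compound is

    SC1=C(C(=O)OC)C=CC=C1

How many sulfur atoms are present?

1

Scan the SMILES for S atoms (remember two-letter symbols like Cl and Br are single atoms).
Sulfur count: 1.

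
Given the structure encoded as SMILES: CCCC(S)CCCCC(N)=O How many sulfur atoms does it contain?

1

Scan the SMILES for S atoms (remember two-letter symbols like Cl and Br are single atoms).
Sulfur count: 1.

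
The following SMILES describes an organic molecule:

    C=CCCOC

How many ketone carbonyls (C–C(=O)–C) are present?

0

Scan the SMILES for the ketone motif — none present.
Groups that are present: 1 alkene, 1 ether.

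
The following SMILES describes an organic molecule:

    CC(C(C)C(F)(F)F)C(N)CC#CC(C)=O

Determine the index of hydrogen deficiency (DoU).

Molecular formula: C11H16F3NO.
DoU = (2C + 2 + N − H − X) / 2, where X is the halogen count and O/S are ignored.
    = (2·11 + 2 + 1 − 16 − 3) / 2 = 6 / 2 = 3.

3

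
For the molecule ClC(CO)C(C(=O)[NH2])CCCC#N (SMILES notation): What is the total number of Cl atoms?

1

Scan the SMILES for Cl atoms (remember two-letter symbols like Cl and Br are single atoms).
Chlorine count: 1.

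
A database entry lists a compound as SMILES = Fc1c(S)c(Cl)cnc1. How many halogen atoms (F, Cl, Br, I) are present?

2

Halogen atoms appear at heavy-atom positions 1, 6 (1×Cl, 1×F).
Other groups present: 1 thiol.
Halogen count: 2.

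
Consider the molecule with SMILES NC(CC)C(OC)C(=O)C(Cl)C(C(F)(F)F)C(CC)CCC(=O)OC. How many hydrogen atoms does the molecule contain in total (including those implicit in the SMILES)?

27

Walk through each heavy atom and fill implicit hydrogens from standard valence (C 4, N 3, O 2, S 2, halogen 1):
  atom 1: N, bond orders sum to 1 (valence 3) → 2 H
  atom 2: C, bond orders sum to 3 (valence 4) → 1 H
  atom 3: C, bond orders sum to 2 (valence 4) → 2 H
  atom 4: C, bond orders sum to 1 (valence 4) → 3 H
  atom 5: C, bond orders sum to 3 (valence 4) → 1 H
  atom 6: O, bond orders sum to 2 (valence 2) → 0 H
  atom 7: C, bond orders sum to 1 (valence 4) → 3 H
  atom 8: C, bond orders sum to 4 (valence 4) → 0 H
  atom 9: O, bond orders sum to 2 (valence 2) → 0 H
  atom 10: C, bond orders sum to 3 (valence 4) → 1 H
  atom 11: Cl (halogen, monovalent) → 0 H
  atom 12: C, bond orders sum to 3 (valence 4) → 1 H
  atom 13: C, bond orders sum to 4 (valence 4) → 0 H
  atom 14: F (halogen, monovalent) → 0 H
  atom 15: F (halogen, monovalent) → 0 H
  atom 16: F (halogen, monovalent) → 0 H
  atom 17: C, bond orders sum to 3 (valence 4) → 1 H
  atom 18: C, bond orders sum to 2 (valence 4) → 2 H
  atom 19: C, bond orders sum to 1 (valence 4) → 3 H
  atom 20: C, bond orders sum to 2 (valence 4) → 2 H
  atom 21: C, bond orders sum to 2 (valence 4) → 2 H
  atom 22: C, bond orders sum to 4 (valence 4) → 0 H
  atom 23: O, bond orders sum to 2 (valence 2) → 0 H
  atom 24: O, bond orders sum to 2 (valence 2) → 0 H
  atom 25: C, bond orders sum to 1 (valence 4) → 3 H
Total hydrogens: 27.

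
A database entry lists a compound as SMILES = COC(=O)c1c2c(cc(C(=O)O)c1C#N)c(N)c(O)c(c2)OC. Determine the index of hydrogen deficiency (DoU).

Molecular formula: C15H12N2O6.
DoU = (2C + 2 + N − H − X) / 2, where X is the halogen count and O/S are ignored.
    = (2·15 + 2 + 2 − 12 − 0) / 2 = 22 / 2 = 11.

11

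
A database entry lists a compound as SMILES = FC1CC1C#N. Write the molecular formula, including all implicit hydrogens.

C4H4FN

Walk through each heavy atom and fill implicit hydrogens from standard valence (C 4, N 3, O 2, S 2, halogen 1):
  atom 1: F (halogen, monovalent) → 0 H
  atom 2: C, bond orders sum to 3 (valence 4) → 1 H
  atom 3: C, bond orders sum to 2 (valence 4) → 2 H
  atom 4: C, bond orders sum to 3 (valence 4) → 1 H
  atom 5: C, bond orders sum to 4 (valence 4) → 0 H
  atom 6: N, bond orders sum to 3 (valence 3) → 0 H
Totals → C:4, H:4, F:1, N:1.
In Hill order: C4H4FN.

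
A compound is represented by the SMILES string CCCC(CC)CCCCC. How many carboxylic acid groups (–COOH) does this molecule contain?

0

Scan the SMILES for the carboxylic acid motif — none present.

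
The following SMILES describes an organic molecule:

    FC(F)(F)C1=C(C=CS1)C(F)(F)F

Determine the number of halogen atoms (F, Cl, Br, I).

Halogen atoms appear at heavy-atom positions 1, 3, 4, 11, 12, 13 (6×F).
Halogen count: 6.

6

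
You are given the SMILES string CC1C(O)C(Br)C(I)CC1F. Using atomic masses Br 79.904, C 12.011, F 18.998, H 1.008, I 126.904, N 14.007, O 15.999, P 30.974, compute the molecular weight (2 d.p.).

First, the molecular formula is C7H11BrFIO (counting implicit H from valence).
  Br: 1 × 79.904 = 79.904
  C: 7 × 12.011 = 84.077
  F: 1 × 18.998 = 18.998
  H: 11 × 1.008 = 11.088
  I: 1 × 126.904 = 126.904
  O: 1 × 15.999 = 15.999
Sum: 1×79.904 + 7×12.011 + 1×18.998 + 11×1.008 + 1×126.904 + 1×15.999 = 336.970 → 336.97 g/mol.

336.97 g/mol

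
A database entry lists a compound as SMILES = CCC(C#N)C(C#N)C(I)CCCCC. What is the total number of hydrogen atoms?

19

Walk through each heavy atom and fill implicit hydrogens from standard valence (C 4, N 3, O 2, S 2, halogen 1):
  atom 1: C, bond orders sum to 1 (valence 4) → 3 H
  atom 2: C, bond orders sum to 2 (valence 4) → 2 H
  atom 3: C, bond orders sum to 3 (valence 4) → 1 H
  atom 4: C, bond orders sum to 4 (valence 4) → 0 H
  atom 5: N, bond orders sum to 3 (valence 3) → 0 H
  atom 6: C, bond orders sum to 3 (valence 4) → 1 H
  atom 7: C, bond orders sum to 4 (valence 4) → 0 H
  atom 8: N, bond orders sum to 3 (valence 3) → 0 H
  atom 9: C, bond orders sum to 3 (valence 4) → 1 H
  atom 10: I (halogen, monovalent) → 0 H
  atom 11: C, bond orders sum to 2 (valence 4) → 2 H
  atom 12: C, bond orders sum to 2 (valence 4) → 2 H
  atom 13: C, bond orders sum to 2 (valence 4) → 2 H
  atom 14: C, bond orders sum to 2 (valence 4) → 2 H
  atom 15: C, bond orders sum to 1 (valence 4) → 3 H
Total hydrogens: 19.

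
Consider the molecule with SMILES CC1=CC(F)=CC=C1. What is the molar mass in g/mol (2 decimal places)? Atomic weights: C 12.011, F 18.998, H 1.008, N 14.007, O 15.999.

110.13 g/mol

First, the molecular formula is C7H7F (counting implicit H from valence).
  C: 7 × 12.011 = 84.077
  F: 1 × 18.998 = 18.998
  H: 7 × 1.008 = 7.056
Sum: 7×12.011 + 1×18.998 + 7×1.008 = 110.131 → 110.13 g/mol.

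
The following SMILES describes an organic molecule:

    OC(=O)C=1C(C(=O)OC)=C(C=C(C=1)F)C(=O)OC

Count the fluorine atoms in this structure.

1

Scan the SMILES for F atoms (remember two-letter symbols like Cl and Br are single atoms).
Fluorine count: 1.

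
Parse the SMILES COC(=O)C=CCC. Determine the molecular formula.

C6H10O2

Walk through each heavy atom and fill implicit hydrogens from standard valence (C 4, N 3, O 2, S 2, halogen 1):
  atom 1: C, bond orders sum to 1 (valence 4) → 3 H
  atom 2: O, bond orders sum to 2 (valence 2) → 0 H
  atom 3: C, bond orders sum to 4 (valence 4) → 0 H
  atom 4: O, bond orders sum to 2 (valence 2) → 0 H
  atom 5: C, bond orders sum to 3 (valence 4) → 1 H
  atom 6: C, bond orders sum to 3 (valence 4) → 1 H
  atom 7: C, bond orders sum to 2 (valence 4) → 2 H
  atom 8: C, bond orders sum to 1 (valence 4) → 3 H
Totals → C:6, H:10, O:2.
In Hill order: C6H10O2.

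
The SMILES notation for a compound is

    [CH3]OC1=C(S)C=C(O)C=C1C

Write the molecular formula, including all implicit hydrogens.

C8H10O2S

Walk through each heavy atom and fill implicit hydrogens from standard valence (C 4, N 3, O 2, S 2, halogen 1):
  atom 1: C with explicit H count 3
  atom 2: O, bond orders sum to 2 (valence 2) → 0 H
  atom 3: C, bond orders sum to 4 (valence 4) → 0 H
  atom 4: C, bond orders sum to 4 (valence 4) → 0 H
  atom 5: S, bond orders sum to 1 (valence 2) → 1 H
  atom 6: C, bond orders sum to 3 (valence 4) → 1 H
  atom 7: C, bond orders sum to 4 (valence 4) → 0 H
  atom 8: O, bond orders sum to 1 (valence 2) → 1 H
  atom 9: C, bond orders sum to 3 (valence 4) → 1 H
  atom 10: C, bond orders sum to 4 (valence 4) → 0 H
  atom 11: C, bond orders sum to 1 (valence 4) → 3 H
Totals → C:8, H:10, O:2, S:1.
In Hill order: C8H10O2S.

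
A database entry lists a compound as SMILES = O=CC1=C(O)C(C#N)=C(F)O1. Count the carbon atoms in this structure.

6

Count every carbon token in the SMILES (each C, including those in ring-closure positions and inside branches).
Carbon count: 6.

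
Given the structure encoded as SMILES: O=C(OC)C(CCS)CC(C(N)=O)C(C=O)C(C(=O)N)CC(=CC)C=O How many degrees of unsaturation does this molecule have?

Degree of unsaturation = (number of rings) + (number of π bonds).
Ring closures in the SMILES: 0.
π bonds: 6 double bonds (each 1 DoU) → 6 DoU from unsaturation.
Total DoU = 0 + 6 = 6.

6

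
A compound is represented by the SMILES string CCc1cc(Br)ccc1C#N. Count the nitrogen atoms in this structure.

Scan the SMILES for N atoms (remember two-letter symbols like Cl and Br are single atoms).
Nitrogen count: 1.

1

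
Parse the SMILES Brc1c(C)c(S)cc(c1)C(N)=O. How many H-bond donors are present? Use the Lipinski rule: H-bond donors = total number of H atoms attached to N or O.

2

Donors: find every N or O and count the H atoms it carries.
  atom 11 (N): bond orders sum to 1 → 2 H
  atom 12 (O): bond orders sum to 2 → 0 H
Lipinski HBD = 2.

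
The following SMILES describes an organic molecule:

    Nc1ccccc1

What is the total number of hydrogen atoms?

Walk through each heavy atom and fill implicit hydrogens from standard valence (C 4, N 3, O 2, S 2, halogen 1); for lowercase aromatic atoms, an aromatic c carries 1 H when it has two neighbours and 0 H with three, and aromatic n carries 0 H:
  atom 1: N, bond orders sum to 1 (valence 3) → 2 H
  atom 2: aromatic c, 3 neighbours → 0 H
  atom 3: aromatic c, 2 neighbours → 1 H
  atom 4: aromatic c, 2 neighbours → 1 H
  atom 5: aromatic c, 2 neighbours → 1 H
  atom 6: aromatic c, 2 neighbours → 1 H
  atom 7: aromatic c, 2 neighbours → 1 H
Total hydrogens: 7.

7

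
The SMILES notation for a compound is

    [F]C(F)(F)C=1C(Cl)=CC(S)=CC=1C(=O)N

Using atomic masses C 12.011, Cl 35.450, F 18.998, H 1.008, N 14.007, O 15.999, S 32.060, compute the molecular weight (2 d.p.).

255.64 g/mol

First, the molecular formula is C8H5ClF3NOS (counting implicit H from valence).
  C: 8 × 12.011 = 96.088
  Cl: 1 × 35.450 = 35.450
  F: 3 × 18.998 = 56.994
  H: 5 × 1.008 = 5.040
  N: 1 × 14.007 = 14.007
  O: 1 × 15.999 = 15.999
  S: 1 × 32.060 = 32.060
Sum: 8×12.011 + 1×35.450 + 3×18.998 + 5×1.008 + 1×14.007 + 1×15.999 + 1×32.060 = 255.638 → 255.64 g/mol.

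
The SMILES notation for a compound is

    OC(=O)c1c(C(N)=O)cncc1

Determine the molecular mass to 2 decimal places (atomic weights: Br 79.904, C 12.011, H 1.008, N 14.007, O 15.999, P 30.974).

First, the molecular formula is C7H6N2O3 (counting implicit H from valence).
  C: 7 × 12.011 = 84.077
  H: 6 × 1.008 = 6.048
  N: 2 × 14.007 = 28.014
  O: 3 × 15.999 = 47.997
Sum: 7×12.011 + 6×1.008 + 2×14.007 + 3×15.999 = 166.136 → 166.14 g/mol.

166.14 g/mol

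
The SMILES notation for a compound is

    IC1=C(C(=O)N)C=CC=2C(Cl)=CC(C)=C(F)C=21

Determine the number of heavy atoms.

Every atom symbol written in the SMILES (organic subset) is one heavy atom; implicit H are not written.
Heavy atoms by element → C:12, Cl:1, F:1, I:1, N:1, O:1.
Total: 17.

17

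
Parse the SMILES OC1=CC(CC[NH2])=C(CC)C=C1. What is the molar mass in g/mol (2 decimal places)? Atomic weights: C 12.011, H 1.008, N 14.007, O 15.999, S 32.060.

165.24 g/mol

First, the molecular formula is C10H15NO (counting implicit H from valence).
  C: 10 × 12.011 = 120.110
  H: 15 × 1.008 = 15.120
  N: 1 × 14.007 = 14.007
  O: 1 × 15.999 = 15.999
Sum: 10×12.011 + 15×1.008 + 1×14.007 + 1×15.999 = 165.236 → 165.24 g/mol.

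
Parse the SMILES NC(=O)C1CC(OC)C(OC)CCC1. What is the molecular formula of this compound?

Walk through each heavy atom and fill implicit hydrogens from standard valence (C 4, N 3, O 2, S 2, halogen 1):
  atom 1: N, bond orders sum to 1 (valence 3) → 2 H
  atom 2: C, bond orders sum to 4 (valence 4) → 0 H
  atom 3: O, bond orders sum to 2 (valence 2) → 0 H
  atom 4: C, bond orders sum to 3 (valence 4) → 1 H
  atom 5: C, bond orders sum to 2 (valence 4) → 2 H
  atom 6: C, bond orders sum to 3 (valence 4) → 1 H
  atom 7: O, bond orders sum to 2 (valence 2) → 0 H
  atom 8: C, bond orders sum to 1 (valence 4) → 3 H
  atom 9: C, bond orders sum to 3 (valence 4) → 1 H
  atom 10: O, bond orders sum to 2 (valence 2) → 0 H
  atom 11: C, bond orders sum to 1 (valence 4) → 3 H
  atom 12: C, bond orders sum to 2 (valence 4) → 2 H
  atom 13: C, bond orders sum to 2 (valence 4) → 2 H
  atom 14: C, bond orders sum to 2 (valence 4) → 2 H
Totals → C:10, H:19, N:1, O:3.

C10H19NO3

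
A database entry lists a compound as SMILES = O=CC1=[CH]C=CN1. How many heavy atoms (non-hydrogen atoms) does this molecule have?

Every atom symbol written in the SMILES (organic subset) is one heavy atom; implicit H are not written.
Heavy atoms by element → C:5, N:1, O:1.
Total: 7.

7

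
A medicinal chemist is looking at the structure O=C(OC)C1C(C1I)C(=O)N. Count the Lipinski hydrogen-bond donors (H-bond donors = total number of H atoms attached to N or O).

Donors: find every N or O and count the H atoms it carries.
  atom 1 (O): bond orders sum to 2 → 0 H
  atom 3 (O): bond orders sum to 2 → 0 H
  atom 10 (O): bond orders sum to 2 → 0 H
  atom 11 (N): bond orders sum to 1 → 2 H
Lipinski HBD = 2.

2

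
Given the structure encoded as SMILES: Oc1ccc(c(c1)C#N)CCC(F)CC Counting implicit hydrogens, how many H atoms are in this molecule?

Walk through each heavy atom and fill implicit hydrogens from standard valence (C 4, N 3, O 2, S 2, halogen 1); for lowercase aromatic atoms, an aromatic c carries 1 H when it has two neighbours and 0 H with three, and aromatic n carries 0 H:
  atom 1: O, bond orders sum to 1 (valence 2) → 1 H
  atom 2: aromatic c, 3 neighbours → 0 H
  atom 3: aromatic c, 2 neighbours → 1 H
  atom 4: aromatic c, 2 neighbours → 1 H
  atom 5: aromatic c, 3 neighbours → 0 H
  atom 6: aromatic c, 3 neighbours → 0 H
  atom 7: aromatic c, 2 neighbours → 1 H
  atom 8: C, bond orders sum to 4 (valence 4) → 0 H
  atom 9: N, bond orders sum to 3 (valence 3) → 0 H
  atom 10: C, bond orders sum to 2 (valence 4) → 2 H
  atom 11: C, bond orders sum to 2 (valence 4) → 2 H
  atom 12: C, bond orders sum to 3 (valence 4) → 1 H
  atom 13: F (halogen, monovalent) → 0 H
  atom 14: C, bond orders sum to 2 (valence 4) → 2 H
  atom 15: C, bond orders sum to 1 (valence 4) → 3 H
Total hydrogens: 14.

14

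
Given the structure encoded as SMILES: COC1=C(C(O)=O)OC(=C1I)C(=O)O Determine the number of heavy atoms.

14

Every atom symbol written in the SMILES (organic subset) is one heavy atom; implicit H are not written.
Heavy atoms by element → C:7, I:1, O:6.
Total: 14.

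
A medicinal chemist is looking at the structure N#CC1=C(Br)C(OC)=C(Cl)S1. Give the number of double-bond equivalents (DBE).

5

Degree of unsaturation = (number of rings) + (number of π bonds).
Ring closures in the SMILES: 1.
π bonds: 2 double bonds (each 1 DoU), 1 triple bond (each 2 DoU) → 4 DoU from unsaturation.
Total DoU = 1 + 4 = 5.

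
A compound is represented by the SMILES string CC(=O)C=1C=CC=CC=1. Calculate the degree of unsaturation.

Degree of unsaturation = (number of rings) + (number of π bonds).
Ring closures in the SMILES: 1.
π bonds: 4 double bonds (each 1 DoU) → 4 DoU from unsaturation.
Total DoU = 1 + 4 = 5.

5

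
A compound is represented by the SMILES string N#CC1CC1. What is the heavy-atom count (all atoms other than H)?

Every atom symbol written in the SMILES (organic subset) is one heavy atom; implicit H are not written.
Heavy atoms by element → C:4, N:1.
Total: 5.

5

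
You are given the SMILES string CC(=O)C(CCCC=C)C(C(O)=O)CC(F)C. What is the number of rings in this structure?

0

In SMILES, each pair of matching ring-closure digits denotes one ring-closing bond; the number of such bonds equals the number of independent rings.
Ring-closure bonds here: 0.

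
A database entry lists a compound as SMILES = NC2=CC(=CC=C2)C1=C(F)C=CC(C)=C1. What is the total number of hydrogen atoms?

12

Walk through each heavy atom and fill implicit hydrogens from standard valence (C 4, N 3, O 2, S 2, halogen 1):
  atom 1: N, bond orders sum to 1 (valence 3) → 2 H
  atom 2: C, bond orders sum to 4 (valence 4) → 0 H
  atom 3: C, bond orders sum to 3 (valence 4) → 1 H
  atom 4: C, bond orders sum to 4 (valence 4) → 0 H
  atom 5: C, bond orders sum to 3 (valence 4) → 1 H
  atom 6: C, bond orders sum to 3 (valence 4) → 1 H
  atom 7: C, bond orders sum to 3 (valence 4) → 1 H
  atom 8: C, bond orders sum to 4 (valence 4) → 0 H
  atom 9: C, bond orders sum to 4 (valence 4) → 0 H
  atom 10: F (halogen, monovalent) → 0 H
  atom 11: C, bond orders sum to 3 (valence 4) → 1 H
  atom 12: C, bond orders sum to 3 (valence 4) → 1 H
  atom 13: C, bond orders sum to 4 (valence 4) → 0 H
  atom 14: C, bond orders sum to 1 (valence 4) → 3 H
  atom 15: C, bond orders sum to 3 (valence 4) → 1 H
Total hydrogens: 12.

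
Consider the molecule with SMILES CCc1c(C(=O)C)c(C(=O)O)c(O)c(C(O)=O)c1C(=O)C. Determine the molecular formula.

Walk through each heavy atom and fill implicit hydrogens from standard valence (C 4, N 3, O 2, S 2, halogen 1); for lowercase aromatic atoms, an aromatic c carries 1 H when it has two neighbours and 0 H with three, and aromatic n carries 0 H:
  atom 1: C, bond orders sum to 1 (valence 4) → 3 H
  atom 2: C, bond orders sum to 2 (valence 4) → 2 H
  atom 3: aromatic c, 3 neighbours → 0 H
  atom 4: aromatic c, 3 neighbours → 0 H
  atom 5: C, bond orders sum to 4 (valence 4) → 0 H
  atom 6: O, bond orders sum to 2 (valence 2) → 0 H
  atom 7: C, bond orders sum to 1 (valence 4) → 3 H
  atom 8: aromatic c, 3 neighbours → 0 H
  atom 9: C, bond orders sum to 4 (valence 4) → 0 H
  atom 10: O, bond orders sum to 2 (valence 2) → 0 H
  atom 11: O, bond orders sum to 1 (valence 2) → 1 H
  atom 12: aromatic c, 3 neighbours → 0 H
  atom 13: O, bond orders sum to 1 (valence 2) → 1 H
  atom 14: aromatic c, 3 neighbours → 0 H
  atom 15: C, bond orders sum to 4 (valence 4) → 0 H
  atom 16: O, bond orders sum to 1 (valence 2) → 1 H
  atom 17: O, bond orders sum to 2 (valence 2) → 0 H
  atom 18: aromatic c, 3 neighbours → 0 H
  atom 19: C, bond orders sum to 4 (valence 4) → 0 H
  atom 20: O, bond orders sum to 2 (valence 2) → 0 H
  atom 21: C, bond orders sum to 1 (valence 4) → 3 H
Totals → C:14, H:14, O:7.
In Hill order: C14H14O7.

C14H14O7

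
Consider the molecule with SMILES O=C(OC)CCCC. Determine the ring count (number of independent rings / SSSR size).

In SMILES, each pair of matching ring-closure digits denotes one ring-closing bond; the number of such bonds equals the number of independent rings.
Ring-closure bonds here: 0.

0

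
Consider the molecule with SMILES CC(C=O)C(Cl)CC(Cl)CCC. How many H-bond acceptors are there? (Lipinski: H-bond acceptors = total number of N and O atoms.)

N atoms: 0; O atoms: 1.
Lipinski HBA = 0 + 1 = 1.

1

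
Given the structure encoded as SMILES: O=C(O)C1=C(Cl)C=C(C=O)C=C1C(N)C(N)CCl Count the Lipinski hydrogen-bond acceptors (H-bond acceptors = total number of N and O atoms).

N atoms: 2; O atoms: 3.
Lipinski HBA = 2 + 3 = 5.

5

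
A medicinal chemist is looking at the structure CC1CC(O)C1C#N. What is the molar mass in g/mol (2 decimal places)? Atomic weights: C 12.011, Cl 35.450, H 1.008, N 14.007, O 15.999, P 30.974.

111.14 g/mol

First, the molecular formula is C6H9NO (counting implicit H from valence).
  C: 6 × 12.011 = 72.066
  H: 9 × 1.008 = 9.072
  N: 1 × 14.007 = 14.007
  O: 1 × 15.999 = 15.999
Sum: 6×12.011 + 9×1.008 + 1×14.007 + 1×15.999 = 111.144 → 111.14 g/mol.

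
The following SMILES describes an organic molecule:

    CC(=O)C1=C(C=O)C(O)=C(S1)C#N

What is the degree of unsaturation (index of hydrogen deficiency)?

7

Molecular formula: C8H5NO3S.
DoU = (2C + 2 + N − H − X) / 2, where X is the halogen count and O/S are ignored.
    = (2·8 + 2 + 1 − 5 − 0) / 2 = 14 / 2 = 7.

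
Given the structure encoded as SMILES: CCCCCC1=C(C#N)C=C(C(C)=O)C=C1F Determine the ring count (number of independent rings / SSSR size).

1

In SMILES, each pair of matching ring-closure digits denotes one ring-closing bond; the number of such bonds equals the number of independent rings.
Ring-closure bonds here: 1.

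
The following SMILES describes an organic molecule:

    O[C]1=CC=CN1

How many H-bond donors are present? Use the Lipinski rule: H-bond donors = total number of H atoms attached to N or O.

2

Donors: find every N or O and count the H atoms it carries.
  atom 1 (O): bond orders sum to 1 → 1 H
  atom 6 (N): bond orders sum to 2 → 1 H
Lipinski HBD = 2.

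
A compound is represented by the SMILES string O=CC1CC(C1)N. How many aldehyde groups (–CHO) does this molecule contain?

1

The aldehyde motif appears at heavy-atom position 2 in the SMILES.
Other groups present: 1 primary amine.
Aldehyde count: 1.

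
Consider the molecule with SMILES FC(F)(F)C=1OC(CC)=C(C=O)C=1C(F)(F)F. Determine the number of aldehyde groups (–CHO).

1

The aldehyde motif appears at heavy-atom position 11 in the SMILES.
Aldehyde count: 1.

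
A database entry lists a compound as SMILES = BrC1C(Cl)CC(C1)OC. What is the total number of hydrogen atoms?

Walk through each heavy atom and fill implicit hydrogens from standard valence (C 4, N 3, O 2, S 2, halogen 1):
  atom 1: Br (halogen, monovalent) → 0 H
  atom 2: C, bond orders sum to 3 (valence 4) → 1 H
  atom 3: C, bond orders sum to 3 (valence 4) → 1 H
  atom 4: Cl (halogen, monovalent) → 0 H
  atom 5: C, bond orders sum to 2 (valence 4) → 2 H
  atom 6: C, bond orders sum to 3 (valence 4) → 1 H
  atom 7: C, bond orders sum to 2 (valence 4) → 2 H
  atom 8: O, bond orders sum to 2 (valence 2) → 0 H
  atom 9: C, bond orders sum to 1 (valence 4) → 3 H
Total hydrogens: 10.

10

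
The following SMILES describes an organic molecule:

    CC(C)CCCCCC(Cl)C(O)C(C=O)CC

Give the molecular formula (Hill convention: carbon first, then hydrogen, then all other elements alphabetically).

C14H27ClO2

Walk through each heavy atom and fill implicit hydrogens from standard valence (C 4, N 3, O 2, S 2, halogen 1):
  atom 1: C, bond orders sum to 1 (valence 4) → 3 H
  atom 2: C, bond orders sum to 3 (valence 4) → 1 H
  atom 3: C, bond orders sum to 1 (valence 4) → 3 H
  atom 4: C, bond orders sum to 2 (valence 4) → 2 H
  atom 5: C, bond orders sum to 2 (valence 4) → 2 H
  atom 6: C, bond orders sum to 2 (valence 4) → 2 H
  atom 7: C, bond orders sum to 2 (valence 4) → 2 H
  atom 8: C, bond orders sum to 2 (valence 4) → 2 H
  atom 9: C, bond orders sum to 3 (valence 4) → 1 H
  atom 10: Cl (halogen, monovalent) → 0 H
  atom 11: C, bond orders sum to 3 (valence 4) → 1 H
  atom 12: O, bond orders sum to 1 (valence 2) → 1 H
  atom 13: C, bond orders sum to 3 (valence 4) → 1 H
  atom 14: C, bond orders sum to 3 (valence 4) → 1 H
  atom 15: O, bond orders sum to 2 (valence 2) → 0 H
  atom 16: C, bond orders sum to 2 (valence 4) → 2 H
  atom 17: C, bond orders sum to 1 (valence 4) → 3 H
Totals → C:14, H:27, Cl:1, O:2.
In Hill order: C14H27ClO2.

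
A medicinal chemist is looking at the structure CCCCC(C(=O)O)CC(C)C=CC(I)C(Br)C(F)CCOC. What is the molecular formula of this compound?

C17H29BrFIO3

Walk through each heavy atom and fill implicit hydrogens from standard valence (C 4, N 3, O 2, S 2, halogen 1):
  atom 1: C, bond orders sum to 1 (valence 4) → 3 H
  atom 2: C, bond orders sum to 2 (valence 4) → 2 H
  atom 3: C, bond orders sum to 2 (valence 4) → 2 H
  atom 4: C, bond orders sum to 2 (valence 4) → 2 H
  atom 5: C, bond orders sum to 3 (valence 4) → 1 H
  atom 6: C, bond orders sum to 4 (valence 4) → 0 H
  atom 7: O, bond orders sum to 2 (valence 2) → 0 H
  atom 8: O, bond orders sum to 1 (valence 2) → 1 H
  atom 9: C, bond orders sum to 2 (valence 4) → 2 H
  atom 10: C, bond orders sum to 3 (valence 4) → 1 H
  atom 11: C, bond orders sum to 1 (valence 4) → 3 H
  atom 12: C, bond orders sum to 3 (valence 4) → 1 H
  atom 13: C, bond orders sum to 3 (valence 4) → 1 H
  atom 14: C, bond orders sum to 3 (valence 4) → 1 H
  atom 15: I (halogen, monovalent) → 0 H
  atom 16: C, bond orders sum to 3 (valence 4) → 1 H
  atom 17: Br (halogen, monovalent) → 0 H
  atom 18: C, bond orders sum to 3 (valence 4) → 1 H
  atom 19: F (halogen, monovalent) → 0 H
  atom 20: C, bond orders sum to 2 (valence 4) → 2 H
  atom 21: C, bond orders sum to 2 (valence 4) → 2 H
  atom 22: O, bond orders sum to 2 (valence 2) → 0 H
  atom 23: C, bond orders sum to 1 (valence 4) → 3 H
Totals → C:17, H:29, Br:1, F:1, I:1, O:3.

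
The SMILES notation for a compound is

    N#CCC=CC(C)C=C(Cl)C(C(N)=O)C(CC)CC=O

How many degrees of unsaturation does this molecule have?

Molecular formula: C15H21ClN2O2.
DoU = (2C + 2 + N − H − X) / 2, where X is the halogen count and O/S are ignored.
    = (2·15 + 2 + 2 − 21 − 1) / 2 = 12 / 2 = 6.

6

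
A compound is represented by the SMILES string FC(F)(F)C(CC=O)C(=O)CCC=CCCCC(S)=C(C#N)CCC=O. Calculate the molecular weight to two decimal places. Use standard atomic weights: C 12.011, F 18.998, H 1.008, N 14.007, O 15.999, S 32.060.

First, the molecular formula is C18H22F3NO3S (counting implicit H from valence).
  C: 18 × 12.011 = 216.198
  F: 3 × 18.998 = 56.994
  H: 22 × 1.008 = 22.176
  N: 1 × 14.007 = 14.007
  O: 3 × 15.999 = 47.997
  S: 1 × 32.060 = 32.060
Sum: 18×12.011 + 3×18.998 + 22×1.008 + 1×14.007 + 3×15.999 + 1×32.060 = 389.432 → 389.43 g/mol.

389.43 g/mol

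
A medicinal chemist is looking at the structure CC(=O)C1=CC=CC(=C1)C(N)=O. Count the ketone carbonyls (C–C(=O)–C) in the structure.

1

The ketone motif appears at heavy-atom position 2 in the SMILES.
Other groups present: 1 amide.
Ketone count: 1.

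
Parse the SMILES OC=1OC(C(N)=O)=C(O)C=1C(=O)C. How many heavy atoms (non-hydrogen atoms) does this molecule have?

13

Every atom symbol written in the SMILES (organic subset) is one heavy atom; implicit H are not written.
Heavy atoms by element → C:7, N:1, O:5.
Total: 13.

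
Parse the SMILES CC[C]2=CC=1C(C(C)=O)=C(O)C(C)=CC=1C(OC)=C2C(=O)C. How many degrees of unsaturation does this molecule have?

Degree of unsaturation = (number of rings) + (number of π bonds).
Ring closures in the SMILES: 2.
π bonds: 7 double bonds (each 1 DoU) → 7 DoU from unsaturation.
Total DoU = 2 + 7 = 9.

9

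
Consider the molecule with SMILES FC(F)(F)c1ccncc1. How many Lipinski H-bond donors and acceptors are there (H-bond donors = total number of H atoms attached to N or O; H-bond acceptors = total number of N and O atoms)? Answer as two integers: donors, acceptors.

Donors: find every N or O and count the H atoms it carries.
  atom 8 (N): bond orders sum to 3 → 0 H
Lipinski HBD = 0.
Acceptors: N atoms = 1, O atoms = 0 → HBA = 1.

0, 1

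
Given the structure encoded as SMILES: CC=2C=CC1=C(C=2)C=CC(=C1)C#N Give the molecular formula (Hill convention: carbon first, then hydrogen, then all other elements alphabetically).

Walk through each heavy atom and fill implicit hydrogens from standard valence (C 4, N 3, O 2, S 2, halogen 1):
  atom 1: C, bond orders sum to 1 (valence 4) → 3 H
  atom 2: C, bond orders sum to 4 (valence 4) → 0 H
  atom 3: C, bond orders sum to 3 (valence 4) → 1 H
  atom 4: C, bond orders sum to 3 (valence 4) → 1 H
  atom 5: C, bond orders sum to 4 (valence 4) → 0 H
  atom 6: C, bond orders sum to 4 (valence 4) → 0 H
  atom 7: C, bond orders sum to 3 (valence 4) → 1 H
  atom 8: C, bond orders sum to 3 (valence 4) → 1 H
  atom 9: C, bond orders sum to 3 (valence 4) → 1 H
  atom 10: C, bond orders sum to 4 (valence 4) → 0 H
  atom 11: C, bond orders sum to 3 (valence 4) → 1 H
  atom 12: C, bond orders sum to 4 (valence 4) → 0 H
  atom 13: N, bond orders sum to 3 (valence 3) → 0 H
Totals → C:12, H:9, N:1.

C12H9N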